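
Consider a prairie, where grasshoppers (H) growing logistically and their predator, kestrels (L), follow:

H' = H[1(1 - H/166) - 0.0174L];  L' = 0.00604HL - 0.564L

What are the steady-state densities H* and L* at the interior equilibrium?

From dL/dt = 0 with L > 0: 0.00604H* = 0.564, so H* = 93.4.
Substitute into dH/dt = 0: 1(1 - 93.4/166) = 0.0174L*.
The bracket is 0.437, giving L* = 0.437/0.0174 = 25.1.

H* ≈ 93.4, L* ≈ 25.1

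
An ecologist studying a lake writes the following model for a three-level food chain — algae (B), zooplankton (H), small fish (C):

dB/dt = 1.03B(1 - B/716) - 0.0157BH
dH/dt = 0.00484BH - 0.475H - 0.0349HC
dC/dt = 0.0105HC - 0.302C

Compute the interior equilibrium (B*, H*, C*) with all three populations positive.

B* ≈ 402, H* ≈ 28.8, C* ≈ 42.2

From dC/dt = 0: 0.0105H* = 0.302, so H* = 28.8.
From dB/dt = 0: 1.03(1 - B*/716) = 0.0157·28.8, giving B* = 716·(1 - 0.438) = 402.
From dH/dt = 0: 0.00484·402 - 0.475 = 0.0349C*, so C* = 1.47/0.0349 = 42.2.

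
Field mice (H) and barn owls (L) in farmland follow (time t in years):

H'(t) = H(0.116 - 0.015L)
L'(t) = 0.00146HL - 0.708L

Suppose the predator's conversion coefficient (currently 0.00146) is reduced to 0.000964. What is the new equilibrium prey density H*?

H* ≈ 734

At the interior fixed point, setting dL/dt = 0 with L > 0 fixes H* = (predator death rate)/(HL coefficient) — independent of the other coefficients.
With the change, H* = 0.708/0.000964 = 734; it rises from 485.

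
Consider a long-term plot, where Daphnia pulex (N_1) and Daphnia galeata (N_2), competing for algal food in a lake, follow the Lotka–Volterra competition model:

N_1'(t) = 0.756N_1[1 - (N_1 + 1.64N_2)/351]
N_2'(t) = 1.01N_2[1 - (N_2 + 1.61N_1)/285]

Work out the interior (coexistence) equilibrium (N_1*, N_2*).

N_1* ≈ 71, N_2* ≈ 171

Setting both brackets to zero gives the nullclines N_1 + 1.64N_2 = 351 and 1.61N_1 + N_2 = 285.
Substituting N_2 = 285 - 1.61N_1 into the first: N_1(1 - 1.64·1.61) = 351 - 1.64·285.
So N_1* = -116/-1.64 = 71, and then N_2* = 285 - 1.61·71 = 171.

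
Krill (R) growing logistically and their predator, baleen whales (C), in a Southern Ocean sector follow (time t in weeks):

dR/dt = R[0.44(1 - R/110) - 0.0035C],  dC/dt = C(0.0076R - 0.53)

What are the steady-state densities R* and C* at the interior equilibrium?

From dC/dt = 0 with C > 0: 0.0076R* = 0.53, so R* = 69.7.
Substitute into dR/dt = 0: 0.44(1 - 69.7/110) = 0.0035C*.
The bracket is 0.366, giving C* = 0.161/0.0035 = 46.

R* ≈ 69.7, C* ≈ 46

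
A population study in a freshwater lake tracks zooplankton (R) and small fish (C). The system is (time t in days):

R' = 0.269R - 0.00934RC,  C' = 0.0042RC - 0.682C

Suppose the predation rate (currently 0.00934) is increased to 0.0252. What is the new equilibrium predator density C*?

At the interior fixed point, setting dR/dt = 0 with R > 0 fixes C* = (prey growth rate)/(RC coefficient) — independent of the other coefficients.
With the change, C* = 0.269/0.0252 = 10.7; it falls from 28.8.

C* ≈ 10.7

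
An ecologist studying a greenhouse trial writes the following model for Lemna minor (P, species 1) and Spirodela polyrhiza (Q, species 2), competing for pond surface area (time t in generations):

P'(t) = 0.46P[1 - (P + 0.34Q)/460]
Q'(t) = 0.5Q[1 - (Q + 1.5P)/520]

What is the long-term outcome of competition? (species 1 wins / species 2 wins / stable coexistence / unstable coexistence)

species 1 excludes species 2

Compare the nullcline intercepts: K1/α12 = 460/0.34 = 1350 > K2 = 520; K2/α21 = 520/1.5 = 347 < K1 = 460.
Since the inequalities point opposite ways, species 1 can invade but species 2 cannot.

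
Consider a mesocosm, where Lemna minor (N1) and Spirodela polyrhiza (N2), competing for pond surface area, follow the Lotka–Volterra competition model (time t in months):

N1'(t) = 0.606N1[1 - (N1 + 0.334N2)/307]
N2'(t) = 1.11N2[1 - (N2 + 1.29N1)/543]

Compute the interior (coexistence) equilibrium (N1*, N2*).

Setting both brackets to zero gives the nullclines N1 + 0.334N2 = 307 and 1.29N1 + N2 = 543.
Substituting N2 = 543 - 1.29N1 into the first: N1(1 - 0.334·1.29) = 307 - 0.334·543.
So N1* = 126/0.569 = 221, and then N2* = 543 - 1.29·221 = 258.

N1* ≈ 221, N2* ≈ 258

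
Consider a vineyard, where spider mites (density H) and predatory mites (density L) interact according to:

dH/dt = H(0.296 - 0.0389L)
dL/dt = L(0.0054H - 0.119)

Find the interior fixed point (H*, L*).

Set dL/dt = 0 with L > 0: 0.0054H - 0.119 = 0, so H* = 0.119/0.0054 = 22.
Set dH/dt = 0 with H > 0: 0.296 - 0.0389L = 0, so L* = 0.296/0.0389 = 7.61.

H* ≈ 22, L* ≈ 7.61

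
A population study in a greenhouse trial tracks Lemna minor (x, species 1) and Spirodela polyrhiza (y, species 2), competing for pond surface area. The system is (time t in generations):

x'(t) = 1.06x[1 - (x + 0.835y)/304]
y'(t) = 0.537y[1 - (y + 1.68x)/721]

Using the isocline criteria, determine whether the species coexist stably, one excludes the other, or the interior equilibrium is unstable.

Compare the nullcline intercepts: K1/α12 = 304/0.835 = 364 < K2 = 721; K2/α21 = 721/1.68 = 429 > K1 = 304.
Since the inequalities point opposite ways, species 2 can invade but species 1 cannot.

species 2 excludes species 1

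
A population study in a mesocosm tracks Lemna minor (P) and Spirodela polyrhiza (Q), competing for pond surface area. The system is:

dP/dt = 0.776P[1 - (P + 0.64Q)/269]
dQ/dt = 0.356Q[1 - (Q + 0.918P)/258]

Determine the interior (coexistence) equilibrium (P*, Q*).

Setting both brackets to zero gives the nullclines P + 0.64Q = 269 and 0.918P + Q = 258.
Substituting Q = 258 - 0.918P into the first: P(1 - 0.64·0.918) = 269 - 0.64·258.
So P* = 104/0.412 = 252, and then Q* = 258 - 0.918·252 = 26.8.

P* ≈ 252, Q* ≈ 26.8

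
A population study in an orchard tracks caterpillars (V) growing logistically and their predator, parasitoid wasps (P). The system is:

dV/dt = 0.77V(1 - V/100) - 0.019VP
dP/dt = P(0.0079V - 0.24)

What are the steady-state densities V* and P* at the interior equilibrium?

From dP/dt = 0 with P > 0: 0.0079V* = 0.24, so V* = 30.4.
Substitute into dV/dt = 0: 0.77(1 - 30.4/100) = 0.019P*.
The bracket is 0.696, giving P* = 0.536/0.019 = 28.2.

V* ≈ 30.4, P* ≈ 28.2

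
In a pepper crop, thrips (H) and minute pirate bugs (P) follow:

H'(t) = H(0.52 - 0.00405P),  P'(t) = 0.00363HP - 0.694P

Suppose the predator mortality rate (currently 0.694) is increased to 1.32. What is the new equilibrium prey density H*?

H* ≈ 364

At the interior fixed point, setting dP/dt = 0 with P > 0 fixes H* = (predator death rate)/(HP coefficient) — independent of the other coefficients.
With the change, H* = 1.32/0.00363 = 364; it rises from 191.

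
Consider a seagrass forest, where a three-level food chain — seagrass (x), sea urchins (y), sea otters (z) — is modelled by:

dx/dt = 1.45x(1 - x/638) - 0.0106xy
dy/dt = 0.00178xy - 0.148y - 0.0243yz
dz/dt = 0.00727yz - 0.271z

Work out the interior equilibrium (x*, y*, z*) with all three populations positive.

From dz/dt = 0: 0.00727y* = 0.271, so y* = 37.3.
From dx/dt = 0: 1.45(1 - x*/638) = 0.0106·37.3, giving x* = 638·(1 - 0.273) = 464.
From dy/dt = 0: 0.00178·464 - 0.148 = 0.0243z*, so z* = 0.678/0.0243 = 27.9.

x* ≈ 464, y* ≈ 37.3, z* ≈ 27.9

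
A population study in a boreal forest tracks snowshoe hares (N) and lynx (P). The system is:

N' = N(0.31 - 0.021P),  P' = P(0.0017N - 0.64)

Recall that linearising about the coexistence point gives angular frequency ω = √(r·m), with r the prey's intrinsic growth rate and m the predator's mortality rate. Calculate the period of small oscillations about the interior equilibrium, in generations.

Here r = 0.31 and m = 0.64, so r·m = 0.198.
ω = √0.198 = 0.445 per generation, hence T = 2π/ω ≈ 14.1 generations.

T ≈ 14.1 generations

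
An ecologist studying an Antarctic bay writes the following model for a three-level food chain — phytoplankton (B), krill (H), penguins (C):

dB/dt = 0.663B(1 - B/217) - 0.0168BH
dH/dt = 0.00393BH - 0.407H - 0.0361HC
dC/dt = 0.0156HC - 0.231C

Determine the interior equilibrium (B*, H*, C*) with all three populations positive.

From dC/dt = 0: 0.0156H* = 0.231, so H* = 14.8.
From dB/dt = 0: 0.663(1 - B*/217) = 0.0168·14.8, giving B* = 217·(1 - 0.375) = 136.
From dH/dt = 0: 0.00393·136 - 0.407 = 0.0361C*, so C* = 0.126/0.0361 = 3.49.

B* ≈ 136, H* ≈ 14.8, C* ≈ 3.49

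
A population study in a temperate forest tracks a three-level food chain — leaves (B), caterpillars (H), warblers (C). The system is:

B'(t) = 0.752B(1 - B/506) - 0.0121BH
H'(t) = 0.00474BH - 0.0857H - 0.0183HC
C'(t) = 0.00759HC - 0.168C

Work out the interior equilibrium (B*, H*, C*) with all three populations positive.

B* ≈ 326, H* ≈ 22.1, C* ≈ 79.7

From dC/dt = 0: 0.00759H* = 0.168, so H* = 22.1.
From dB/dt = 0: 0.752(1 - B*/506) = 0.0121·22.1, giving B* = 506·(1 - 0.356) = 326.
From dH/dt = 0: 0.00474·326 - 0.0857 = 0.0183C*, so C* = 1.46/0.0183 = 79.7.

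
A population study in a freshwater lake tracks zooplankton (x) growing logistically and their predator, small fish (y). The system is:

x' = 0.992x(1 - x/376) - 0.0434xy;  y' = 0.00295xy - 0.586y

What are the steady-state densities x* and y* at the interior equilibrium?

From dy/dt = 0 with y > 0: 0.00295x* = 0.586, so x* = 199.
Substitute into dx/dt = 0: 0.992(1 - 199/376) = 0.0434y*.
The bracket is 0.472, giving y* = 0.468/0.0434 = 10.8.

x* ≈ 199, y* ≈ 10.8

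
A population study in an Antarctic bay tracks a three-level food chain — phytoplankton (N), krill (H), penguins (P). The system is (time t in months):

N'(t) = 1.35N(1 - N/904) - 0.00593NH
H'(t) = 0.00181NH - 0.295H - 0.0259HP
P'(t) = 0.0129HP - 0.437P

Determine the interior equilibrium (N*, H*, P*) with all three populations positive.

N* ≈ 769, H* ≈ 33.9, P* ≈ 42.4

From dP/dt = 0: 0.0129H* = 0.437, so H* = 33.9.
From dN/dt = 0: 1.35(1 - N*/904) = 0.00593·33.9, giving N* = 904·(1 - 0.149) = 769.
From dH/dt = 0: 0.00181·769 - 0.295 = 0.0259P*, so P* = 1.1/0.0259 = 42.4.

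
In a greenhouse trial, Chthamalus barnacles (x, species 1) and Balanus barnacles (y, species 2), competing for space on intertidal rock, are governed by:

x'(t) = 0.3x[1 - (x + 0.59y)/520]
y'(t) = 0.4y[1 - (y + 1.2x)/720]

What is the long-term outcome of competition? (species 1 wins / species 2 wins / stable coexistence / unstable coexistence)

Compare the nullcline intercepts: K1/α12 = 520/0.59 = 881 > K2 = 720; K2/α21 = 720/1.2 = 600 > K1 = 520.
Since both inequalities hold, each species can invade when rare, so the interior equilibrium is stable.

stable coexistence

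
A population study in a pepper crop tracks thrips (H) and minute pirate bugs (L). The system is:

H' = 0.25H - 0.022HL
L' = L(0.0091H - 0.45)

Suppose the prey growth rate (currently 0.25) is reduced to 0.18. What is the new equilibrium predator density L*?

L* ≈ 8.18

At the interior fixed point, setting dH/dt = 0 with H > 0 fixes L* = (prey growth rate)/(HL coefficient) — independent of the other coefficients.
With the change, L* = 0.18/0.022 = 8.18; it falls from 11.4.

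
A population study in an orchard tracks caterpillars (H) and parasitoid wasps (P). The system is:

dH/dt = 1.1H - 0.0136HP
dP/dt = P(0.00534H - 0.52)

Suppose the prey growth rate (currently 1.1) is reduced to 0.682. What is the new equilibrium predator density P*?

At the interior fixed point, setting dH/dt = 0 with H > 0 fixes P* = (prey growth rate)/(HP coefficient) — independent of the other coefficients.
With the change, P* = 0.682/0.0136 = 50.1; it falls from 80.9.

P* ≈ 50.1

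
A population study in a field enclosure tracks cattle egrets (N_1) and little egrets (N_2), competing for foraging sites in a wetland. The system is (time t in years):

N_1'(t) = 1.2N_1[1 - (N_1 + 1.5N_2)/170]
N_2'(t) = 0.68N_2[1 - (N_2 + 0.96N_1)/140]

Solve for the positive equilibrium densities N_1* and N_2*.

N_1* ≈ 90.9, N_2* ≈ 52.7

Setting both brackets to zero gives the nullclines N_1 + 1.5N_2 = 170 and 0.96N_1 + N_2 = 140.
Substituting N_2 = 140 - 0.96N_1 into the first: N_1(1 - 1.5·0.96) = 170 - 1.5·140.
So N_1* = -40/-0.44 = 90.9, and then N_2* = 140 - 0.96·90.9 = 52.7.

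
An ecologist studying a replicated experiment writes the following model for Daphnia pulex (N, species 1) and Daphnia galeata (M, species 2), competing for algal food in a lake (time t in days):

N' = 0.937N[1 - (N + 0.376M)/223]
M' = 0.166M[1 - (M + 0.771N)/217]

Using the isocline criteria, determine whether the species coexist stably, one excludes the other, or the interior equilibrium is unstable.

Compare the nullcline intercepts: K1/α12 = 223/0.376 = 593 > K2 = 217; K2/α21 = 217/0.771 = 281 > K1 = 223.
Since both inequalities hold, each species can invade when rare, so the interior equilibrium is stable.

stable coexistence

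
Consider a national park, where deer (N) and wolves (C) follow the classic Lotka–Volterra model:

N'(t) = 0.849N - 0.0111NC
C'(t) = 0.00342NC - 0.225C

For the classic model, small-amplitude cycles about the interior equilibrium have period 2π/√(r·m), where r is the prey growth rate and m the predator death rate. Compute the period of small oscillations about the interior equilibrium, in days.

T ≈ 14.4 days

Here r = 0.849 and m = 0.225, so r·m = 0.191.
ω = √0.191 = 0.437 per day, hence T = 2π/ω ≈ 14.4 days.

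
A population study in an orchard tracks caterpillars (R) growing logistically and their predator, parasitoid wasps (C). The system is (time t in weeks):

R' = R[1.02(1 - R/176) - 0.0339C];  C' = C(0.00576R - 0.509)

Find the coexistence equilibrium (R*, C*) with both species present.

From dC/dt = 0 with C > 0: 0.00576R* = 0.509, so R* = 88.4.
Substitute into dR/dt = 0: 1.02(1 - 88.4/176) = 0.0339C*.
The bracket is 0.498, giving C* = 0.508/0.0339 = 15.

R* ≈ 88.4, C* ≈ 15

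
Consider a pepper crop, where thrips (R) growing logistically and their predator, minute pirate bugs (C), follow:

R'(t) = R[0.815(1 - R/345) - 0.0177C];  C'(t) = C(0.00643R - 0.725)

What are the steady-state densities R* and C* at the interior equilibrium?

R* ≈ 113, C* ≈ 31

From dC/dt = 0 with C > 0: 0.00643R* = 0.725, so R* = 113.
Substitute into dR/dt = 0: 0.815(1 - 113/345) = 0.0177C*.
The bracket is 0.673, giving C* = 0.549/0.0177 = 31.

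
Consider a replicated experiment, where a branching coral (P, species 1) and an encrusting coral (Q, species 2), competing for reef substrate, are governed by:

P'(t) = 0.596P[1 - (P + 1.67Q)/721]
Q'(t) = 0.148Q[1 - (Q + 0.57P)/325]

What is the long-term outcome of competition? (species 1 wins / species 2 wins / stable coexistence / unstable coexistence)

Compare the nullcline intercepts: K1/α12 = 721/1.67 = 432 > K2 = 325; K2/α21 = 325/0.57 = 570 < K1 = 721.
Since the inequalities point opposite ways, species 1 can invade but species 2 cannot.

species 1 excludes species 2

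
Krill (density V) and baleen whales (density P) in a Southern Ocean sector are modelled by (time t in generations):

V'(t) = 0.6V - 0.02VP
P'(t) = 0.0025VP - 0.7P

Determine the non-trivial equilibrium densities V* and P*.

Set dP/dt = 0 with P > 0: 0.0025V - 0.7 = 0, so V* = 0.7/0.0025 = 280.
Set dV/dt = 0 with V > 0: 0.6 - 0.02P = 0, so P* = 0.6/0.02 = 30.

V* ≈ 280, P* ≈ 30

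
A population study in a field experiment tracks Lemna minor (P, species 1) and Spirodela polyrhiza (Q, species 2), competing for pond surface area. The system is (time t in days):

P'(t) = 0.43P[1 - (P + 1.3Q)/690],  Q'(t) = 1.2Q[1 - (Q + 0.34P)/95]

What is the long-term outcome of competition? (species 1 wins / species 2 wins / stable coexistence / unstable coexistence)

Compare the nullcline intercepts: K1/α12 = 690/1.3 = 531 > K2 = 95; K2/α21 = 95/0.34 = 279 < K1 = 690.
Since the inequalities point opposite ways, species 1 can invade but species 2 cannot.

species 1 excludes species 2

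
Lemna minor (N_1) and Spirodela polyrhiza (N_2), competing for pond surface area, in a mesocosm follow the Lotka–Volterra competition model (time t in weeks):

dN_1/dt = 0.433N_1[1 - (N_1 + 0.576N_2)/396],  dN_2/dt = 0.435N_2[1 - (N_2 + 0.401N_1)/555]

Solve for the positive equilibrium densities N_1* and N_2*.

N_1* ≈ 99.2, N_2* ≈ 515

Setting both brackets to zero gives the nullclines N_1 + 0.576N_2 = 396 and 0.401N_1 + N_2 = 555.
Substituting N_2 = 555 - 0.401N_1 into the first: N_1(1 - 0.576·0.401) = 396 - 0.576·555.
So N_1* = 76.3/0.769 = 99.2, and then N_2* = 555 - 0.401·99.2 = 515.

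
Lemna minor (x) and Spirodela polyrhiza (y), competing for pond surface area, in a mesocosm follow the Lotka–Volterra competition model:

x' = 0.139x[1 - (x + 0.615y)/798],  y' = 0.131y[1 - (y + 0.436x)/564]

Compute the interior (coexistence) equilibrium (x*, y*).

x* ≈ 616, y* ≈ 295

Setting both brackets to zero gives the nullclines x + 0.615y = 798 and 0.436x + y = 564.
Substituting y = 564 - 0.436x into the first: x(1 - 0.615·0.436) = 798 - 0.615·564.
So x* = 451/0.732 = 616, and then y* = 564 - 0.436·616 = 295.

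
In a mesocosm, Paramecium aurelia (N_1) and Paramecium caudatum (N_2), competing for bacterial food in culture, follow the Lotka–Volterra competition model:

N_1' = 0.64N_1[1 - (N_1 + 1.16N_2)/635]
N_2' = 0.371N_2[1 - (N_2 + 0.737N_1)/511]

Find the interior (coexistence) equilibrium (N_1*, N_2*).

N_1* ≈ 291, N_2* ≈ 296

Setting both brackets to zero gives the nullclines N_1 + 1.16N_2 = 635 and 0.737N_1 + N_2 = 511.
Substituting N_2 = 511 - 0.737N_1 into the first: N_1(1 - 1.16·0.737) = 635 - 1.16·511.
So N_1* = 42.2/0.145 = 291, and then N_2* = 511 - 0.737·291 = 296.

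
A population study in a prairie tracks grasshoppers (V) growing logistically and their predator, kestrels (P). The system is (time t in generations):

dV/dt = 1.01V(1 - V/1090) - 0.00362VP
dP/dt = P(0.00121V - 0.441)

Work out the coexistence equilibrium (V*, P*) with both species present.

V* ≈ 364, P* ≈ 186

From dP/dt = 0 with P > 0: 0.00121V* = 0.441, so V* = 364.
Substitute into dV/dt = 0: 1.01(1 - 364/1090) = 0.00362P*.
The bracket is 0.666, giving P* = 0.672/0.00362 = 186.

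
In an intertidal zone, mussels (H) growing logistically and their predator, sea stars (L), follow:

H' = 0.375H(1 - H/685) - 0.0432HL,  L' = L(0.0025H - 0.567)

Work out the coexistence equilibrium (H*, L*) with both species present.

From dL/dt = 0 with L > 0: 0.0025H* = 0.567, so H* = 227.
Substitute into dH/dt = 0: 0.375(1 - 227/685) = 0.0432L*.
The bracket is 0.669, giving L* = 0.251/0.0432 = 5.81.

H* ≈ 227, L* ≈ 5.81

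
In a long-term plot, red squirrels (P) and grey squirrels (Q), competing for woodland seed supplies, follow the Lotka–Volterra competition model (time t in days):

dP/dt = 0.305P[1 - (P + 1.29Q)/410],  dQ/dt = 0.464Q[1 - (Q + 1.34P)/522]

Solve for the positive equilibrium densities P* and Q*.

Setting both brackets to zero gives the nullclines P + 1.29Q = 410 and 1.34P + Q = 522.
Substituting Q = 522 - 1.34P into the first: P(1 - 1.29·1.34) = 410 - 1.29·522.
So P* = -263/-0.729 = 361, and then Q* = 522 - 1.34·361 = 37.6.

P* ≈ 361, Q* ≈ 37.6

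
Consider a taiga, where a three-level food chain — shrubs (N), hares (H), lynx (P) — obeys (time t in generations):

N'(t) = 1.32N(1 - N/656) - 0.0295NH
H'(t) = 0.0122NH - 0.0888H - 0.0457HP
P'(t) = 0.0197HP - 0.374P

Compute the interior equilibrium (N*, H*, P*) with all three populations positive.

N* ≈ 378, H* ≈ 19, P* ≈ 98.9

From dP/dt = 0: 0.0197H* = 0.374, so H* = 19.
From dN/dt = 0: 1.32(1 - N*/656) = 0.0295·19, giving N* = 656·(1 - 0.424) = 378.
From dH/dt = 0: 0.0122·378 - 0.0888 = 0.0457P*, so P* = 4.52/0.0457 = 98.9.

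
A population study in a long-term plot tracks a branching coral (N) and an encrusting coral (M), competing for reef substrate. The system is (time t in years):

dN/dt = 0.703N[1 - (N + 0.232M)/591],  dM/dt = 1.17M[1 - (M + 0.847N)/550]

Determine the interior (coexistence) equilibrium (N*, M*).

N* ≈ 577, M* ≈ 61.5

Setting both brackets to zero gives the nullclines N + 0.232M = 591 and 0.847N + M = 550.
Substituting M = 550 - 0.847N into the first: N(1 - 0.232·0.847) = 591 - 0.232·550.
So N* = 463/0.803 = 577, and then M* = 550 - 0.847·577 = 61.5.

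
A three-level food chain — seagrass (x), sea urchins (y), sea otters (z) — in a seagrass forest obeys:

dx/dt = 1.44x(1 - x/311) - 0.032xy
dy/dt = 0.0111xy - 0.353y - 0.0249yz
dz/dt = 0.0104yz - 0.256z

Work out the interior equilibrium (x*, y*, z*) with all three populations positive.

x* ≈ 141, y* ≈ 24.6, z* ≈ 48.6

From dz/dt = 0: 0.0104y* = 0.256, so y* = 24.6.
From dx/dt = 0: 1.44(1 - x*/311) = 0.032·24.6, giving x* = 311·(1 - 0.547) = 141.
From dy/dt = 0: 0.0111·141 - 0.353 = 0.0249z*, so z* = 1.21/0.0249 = 48.6.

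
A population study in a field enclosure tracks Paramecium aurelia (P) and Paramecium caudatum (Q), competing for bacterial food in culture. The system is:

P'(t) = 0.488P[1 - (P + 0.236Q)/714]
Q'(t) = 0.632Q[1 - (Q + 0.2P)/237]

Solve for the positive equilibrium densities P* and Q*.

P* ≈ 691, Q* ≈ 98.9

Setting both brackets to zero gives the nullclines P + 0.236Q = 714 and 0.2P + Q = 237.
Substituting Q = 237 - 0.2P into the first: P(1 - 0.236·0.2) = 714 - 0.236·237.
So P* = 658/0.953 = 691, and then Q* = 237 - 0.2·691 = 98.9.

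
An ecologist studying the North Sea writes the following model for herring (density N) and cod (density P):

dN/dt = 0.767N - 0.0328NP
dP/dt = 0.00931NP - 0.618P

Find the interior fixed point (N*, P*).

N* ≈ 66.4, P* ≈ 23.4

Set dP/dt = 0 with P > 0: 0.00931N - 0.618 = 0, so N* = 0.618/0.00931 = 66.4.
Set dN/dt = 0 with N > 0: 0.767 - 0.0328P = 0, so P* = 0.767/0.0328 = 23.4.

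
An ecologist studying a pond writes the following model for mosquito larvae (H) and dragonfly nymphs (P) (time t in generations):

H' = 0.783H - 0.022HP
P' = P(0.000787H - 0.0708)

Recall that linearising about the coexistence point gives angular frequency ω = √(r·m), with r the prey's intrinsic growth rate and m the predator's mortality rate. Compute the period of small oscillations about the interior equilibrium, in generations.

T ≈ 26.7 generations

Here r = 0.783 and m = 0.0708, so r·m = 0.0554.
ω = √0.0554 = 0.235 per generation, hence T = 2π/ω ≈ 26.7 generations.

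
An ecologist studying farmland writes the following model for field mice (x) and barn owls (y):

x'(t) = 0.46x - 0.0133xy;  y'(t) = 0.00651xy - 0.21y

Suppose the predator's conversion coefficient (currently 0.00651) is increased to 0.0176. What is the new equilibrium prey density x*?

x* ≈ 11.9

At the interior fixed point, setting dy/dt = 0 with y > 0 fixes x* = (predator death rate)/(xy coefficient) — independent of the other coefficients.
With the change, x* = 0.21/0.0176 = 11.9; it falls from 32.3.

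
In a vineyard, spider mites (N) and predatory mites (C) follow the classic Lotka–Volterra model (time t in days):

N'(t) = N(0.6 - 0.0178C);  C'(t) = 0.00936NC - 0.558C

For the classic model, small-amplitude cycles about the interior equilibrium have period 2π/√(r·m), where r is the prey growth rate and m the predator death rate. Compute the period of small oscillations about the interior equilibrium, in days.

Here r = 0.6 and m = 0.558, so r·m = 0.335.
ω = √0.335 = 0.579 per day, hence T = 2π/ω ≈ 10.9 days.

T ≈ 10.9 days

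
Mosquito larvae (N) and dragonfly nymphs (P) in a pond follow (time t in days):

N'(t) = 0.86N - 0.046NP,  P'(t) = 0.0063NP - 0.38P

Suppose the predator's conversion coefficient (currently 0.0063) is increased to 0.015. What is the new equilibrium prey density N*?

N* ≈ 25.3

At the interior fixed point, setting dP/dt = 0 with P > 0 fixes N* = (predator death rate)/(NP coefficient) — independent of the other coefficients.
With the change, N* = 0.38/0.015 = 25.3; it falls from 60.3.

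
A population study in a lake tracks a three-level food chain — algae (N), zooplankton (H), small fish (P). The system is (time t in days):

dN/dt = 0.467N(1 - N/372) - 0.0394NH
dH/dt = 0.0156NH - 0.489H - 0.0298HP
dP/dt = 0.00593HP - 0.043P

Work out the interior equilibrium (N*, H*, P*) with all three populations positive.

From dP/dt = 0: 0.00593H* = 0.043, so H* = 7.25.
From dN/dt = 0: 0.467(1 - N*/372) = 0.0394·7.25, giving N* = 372·(1 - 0.612) = 144.
From dH/dt = 0: 0.0156·144 - 0.489 = 0.0298P*, so P* = 1.76/0.0298 = 59.2.

N* ≈ 144, H* ≈ 7.25, P* ≈ 59.2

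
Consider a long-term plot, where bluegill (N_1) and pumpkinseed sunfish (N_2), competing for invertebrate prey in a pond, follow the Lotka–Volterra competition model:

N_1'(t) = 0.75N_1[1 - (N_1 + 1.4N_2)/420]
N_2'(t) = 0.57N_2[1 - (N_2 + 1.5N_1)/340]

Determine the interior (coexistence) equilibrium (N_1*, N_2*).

N_1* ≈ 50.9, N_2* ≈ 264

Setting both brackets to zero gives the nullclines N_1 + 1.4N_2 = 420 and 1.5N_1 + N_2 = 340.
Substituting N_2 = 340 - 1.5N_1 into the first: N_1(1 - 1.4·1.5) = 420 - 1.4·340.
So N_1* = -56/-1.1 = 50.9, and then N_2* = 340 - 1.5·50.9 = 264.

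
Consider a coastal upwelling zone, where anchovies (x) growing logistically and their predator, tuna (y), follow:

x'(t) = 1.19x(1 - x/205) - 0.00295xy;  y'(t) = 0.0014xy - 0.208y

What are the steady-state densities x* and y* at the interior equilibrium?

x* ≈ 149, y* ≈ 111

From dy/dt = 0 with y > 0: 0.0014x* = 0.208, so x* = 149.
Substitute into dx/dt = 0: 1.19(1 - 149/205) = 0.00295y*.
The bracket is 0.275, giving y* = 0.328/0.00295 = 111.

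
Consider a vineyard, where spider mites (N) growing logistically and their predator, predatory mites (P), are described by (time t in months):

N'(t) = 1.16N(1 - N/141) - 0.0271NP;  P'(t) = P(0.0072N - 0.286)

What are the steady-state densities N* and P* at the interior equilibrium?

N* ≈ 39.7, P* ≈ 30.7

From dP/dt = 0 with P > 0: 0.0072N* = 0.286, so N* = 39.7.
Substitute into dN/dt = 0: 1.16(1 - 39.7/141) = 0.0271P*.
The bracket is 0.718, giving P* = 0.833/0.0271 = 30.7.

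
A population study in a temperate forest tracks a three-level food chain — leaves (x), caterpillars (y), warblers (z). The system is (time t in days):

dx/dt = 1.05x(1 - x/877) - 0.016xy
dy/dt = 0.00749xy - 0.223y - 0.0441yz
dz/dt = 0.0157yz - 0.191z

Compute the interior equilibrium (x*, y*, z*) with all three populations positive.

From dz/dt = 0: 0.0157y* = 0.191, so y* = 12.2.
From dx/dt = 0: 1.05(1 - x*/877) = 0.016·12.2, giving x* = 877·(1 - 0.185) = 714.
From dy/dt = 0: 0.00749·714 - 0.223 = 0.0441z*, so z* = 5.13/0.0441 = 116.

x* ≈ 714, y* ≈ 12.2, z* ≈ 116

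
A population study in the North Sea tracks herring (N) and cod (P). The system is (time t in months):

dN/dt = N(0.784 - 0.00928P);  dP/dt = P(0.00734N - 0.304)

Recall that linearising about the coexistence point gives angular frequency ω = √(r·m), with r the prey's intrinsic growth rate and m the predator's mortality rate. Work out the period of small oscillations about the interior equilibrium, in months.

Here r = 0.784 and m = 0.304, so r·m = 0.238.
ω = √0.238 = 0.488 per month, hence T = 2π/ω ≈ 12.9 months.

T ≈ 12.9 months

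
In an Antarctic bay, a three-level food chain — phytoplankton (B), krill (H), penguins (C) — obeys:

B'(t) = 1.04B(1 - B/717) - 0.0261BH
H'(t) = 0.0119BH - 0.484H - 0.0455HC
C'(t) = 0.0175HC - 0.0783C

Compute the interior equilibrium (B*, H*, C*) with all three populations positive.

From dC/dt = 0: 0.0175H* = 0.0783, so H* = 4.47.
From dB/dt = 0: 1.04(1 - B*/717) = 0.0261·4.47, giving B* = 717·(1 - 0.112) = 636.
From dH/dt = 0: 0.0119·636 - 0.484 = 0.0455C*, so C* = 7.09/0.0455 = 156.

B* ≈ 636, H* ≈ 4.47, C* ≈ 156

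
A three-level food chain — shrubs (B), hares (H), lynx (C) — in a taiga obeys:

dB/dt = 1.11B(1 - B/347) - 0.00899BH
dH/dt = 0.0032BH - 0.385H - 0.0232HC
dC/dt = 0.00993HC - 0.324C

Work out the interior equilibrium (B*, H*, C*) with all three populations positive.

From dC/dt = 0: 0.00993H* = 0.324, so H* = 32.6.
From dB/dt = 0: 1.11(1 - B*/347) = 0.00899·32.6, giving B* = 347·(1 - 0.264) = 255.
From dH/dt = 0: 0.0032·255 - 0.385 = 0.0232C*, so C* = 0.432/0.0232 = 18.6.

B* ≈ 255, H* ≈ 32.6, C* ≈ 18.6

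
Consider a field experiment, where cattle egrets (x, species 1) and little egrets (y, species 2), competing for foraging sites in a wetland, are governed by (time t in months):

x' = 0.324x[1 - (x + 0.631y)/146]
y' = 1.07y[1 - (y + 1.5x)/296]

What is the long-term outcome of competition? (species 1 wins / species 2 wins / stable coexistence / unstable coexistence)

Compare the nullcline intercepts: K1/α12 = 146/0.631 = 231 < K2 = 296; K2/α21 = 296/1.5 = 197 > K1 = 146.
Since the inequalities point opposite ways, species 2 can invade but species 1 cannot.

species 2 excludes species 1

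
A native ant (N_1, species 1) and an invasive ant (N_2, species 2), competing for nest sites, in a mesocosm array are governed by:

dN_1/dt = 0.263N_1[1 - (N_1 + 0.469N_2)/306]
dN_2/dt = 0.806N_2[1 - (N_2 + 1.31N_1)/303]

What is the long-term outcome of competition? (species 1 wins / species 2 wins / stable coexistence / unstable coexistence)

species 1 excludes species 2

Compare the nullcline intercepts: K1/α12 = 306/0.469 = 652 > K2 = 303; K2/α21 = 303/1.31 = 231 < K1 = 306.
Since the inequalities point opposite ways, species 1 can invade but species 2 cannot.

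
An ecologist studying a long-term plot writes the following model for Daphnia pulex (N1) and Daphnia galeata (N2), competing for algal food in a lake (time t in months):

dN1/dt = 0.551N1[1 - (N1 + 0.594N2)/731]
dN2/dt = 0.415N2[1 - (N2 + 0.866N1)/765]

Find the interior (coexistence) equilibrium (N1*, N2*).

N1* ≈ 570, N2* ≈ 272

Setting both brackets to zero gives the nullclines N1 + 0.594N2 = 731 and 0.866N1 + N2 = 765.
Substituting N2 = 765 - 0.866N1 into the first: N1(1 - 0.594·0.866) = 731 - 0.594·765.
So N1* = 277/0.486 = 570, and then N2* = 765 - 0.866·570 = 272.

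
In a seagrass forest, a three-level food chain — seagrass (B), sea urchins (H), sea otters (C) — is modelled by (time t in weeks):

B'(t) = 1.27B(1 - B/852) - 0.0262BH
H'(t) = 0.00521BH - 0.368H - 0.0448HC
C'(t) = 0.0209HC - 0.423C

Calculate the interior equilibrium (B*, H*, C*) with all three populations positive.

B* ≈ 496, H* ≈ 20.2, C* ≈ 49.5

From dC/dt = 0: 0.0209H* = 0.423, so H* = 20.2.
From dB/dt = 0: 1.27(1 - B*/852) = 0.0262·20.2, giving B* = 852·(1 - 0.418) = 496.
From dH/dt = 0: 0.00521·496 - 0.368 = 0.0448C*, so C* = 2.22/0.0448 = 49.5.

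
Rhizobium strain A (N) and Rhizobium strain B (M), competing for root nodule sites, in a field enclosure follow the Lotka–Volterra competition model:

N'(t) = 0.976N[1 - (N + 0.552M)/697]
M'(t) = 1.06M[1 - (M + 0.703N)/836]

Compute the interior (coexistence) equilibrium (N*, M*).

N* ≈ 385, M* ≈ 565

Setting both brackets to zero gives the nullclines N + 0.552M = 697 and 0.703N + M = 836.
Substituting M = 836 - 0.703N into the first: N(1 - 0.552·0.703) = 697 - 0.552·836.
So N* = 236/0.612 = 385, and then M* = 836 - 0.703·385 = 565.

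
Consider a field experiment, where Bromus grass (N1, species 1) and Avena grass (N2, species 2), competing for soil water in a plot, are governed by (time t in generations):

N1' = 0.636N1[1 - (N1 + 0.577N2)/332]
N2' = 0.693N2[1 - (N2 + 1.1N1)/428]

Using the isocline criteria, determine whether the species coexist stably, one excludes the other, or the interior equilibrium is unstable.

stable coexistence

Compare the nullcline intercepts: K1/α12 = 332/0.577 = 575 > K2 = 428; K2/α21 = 428/1.1 = 389 > K1 = 332.
Since both inequalities hold, each species can invade when rare, so the interior equilibrium is stable.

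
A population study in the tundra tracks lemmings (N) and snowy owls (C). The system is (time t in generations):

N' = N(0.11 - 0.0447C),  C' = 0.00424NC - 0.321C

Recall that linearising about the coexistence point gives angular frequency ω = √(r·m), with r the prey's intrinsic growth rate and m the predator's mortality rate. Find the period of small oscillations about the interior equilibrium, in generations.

Here r = 0.11 and m = 0.321, so r·m = 0.0353.
ω = √0.0353 = 0.188 per generation, hence T = 2π/ω ≈ 33.4 generations.

T ≈ 33.4 generations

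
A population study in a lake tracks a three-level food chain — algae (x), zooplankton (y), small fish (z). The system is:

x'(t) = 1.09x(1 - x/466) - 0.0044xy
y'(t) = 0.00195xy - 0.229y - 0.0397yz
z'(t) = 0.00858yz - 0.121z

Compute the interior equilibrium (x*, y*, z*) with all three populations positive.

From dz/dt = 0: 0.00858y* = 0.121, so y* = 14.1.
From dx/dt = 0: 1.09(1 - x*/466) = 0.0044·14.1, giving x* = 466·(1 - 0.0569) = 439.
From dy/dt = 0: 0.00195·439 - 0.229 = 0.0397z*, so z* = 0.628/0.0397 = 15.8.

x* ≈ 439, y* ≈ 14.1, z* ≈ 15.8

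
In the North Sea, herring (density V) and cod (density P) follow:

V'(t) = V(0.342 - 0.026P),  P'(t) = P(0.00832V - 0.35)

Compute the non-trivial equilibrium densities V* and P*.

V* ≈ 42.1, P* ≈ 13.2

Set dP/dt = 0 with P > 0: 0.00832V - 0.35 = 0, so V* = 0.35/0.00832 = 42.1.
Set dV/dt = 0 with V > 0: 0.342 - 0.026P = 0, so P* = 0.342/0.026 = 13.2.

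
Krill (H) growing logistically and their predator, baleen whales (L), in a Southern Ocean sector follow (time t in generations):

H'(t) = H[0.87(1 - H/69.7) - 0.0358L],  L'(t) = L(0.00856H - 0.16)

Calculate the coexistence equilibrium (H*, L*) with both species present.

H* ≈ 18.7, L* ≈ 17.8

From dL/dt = 0 with L > 0: 0.00856H* = 0.16, so H* = 18.7.
Substitute into dH/dt = 0: 0.87(1 - 18.7/69.7) = 0.0358L*.
The bracket is 0.732, giving L* = 0.637/0.0358 = 17.8.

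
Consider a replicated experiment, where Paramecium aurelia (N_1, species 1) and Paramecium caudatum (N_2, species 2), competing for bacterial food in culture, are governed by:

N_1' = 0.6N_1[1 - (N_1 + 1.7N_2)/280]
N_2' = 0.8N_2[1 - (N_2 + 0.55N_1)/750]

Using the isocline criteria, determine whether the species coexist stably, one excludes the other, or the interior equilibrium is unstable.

species 2 excludes species 1

Compare the nullcline intercepts: K1/α12 = 280/1.7 = 165 < K2 = 750; K2/α21 = 750/0.55 = 1360 > K1 = 280.
Since the inequalities point opposite ways, species 2 can invade but species 1 cannot.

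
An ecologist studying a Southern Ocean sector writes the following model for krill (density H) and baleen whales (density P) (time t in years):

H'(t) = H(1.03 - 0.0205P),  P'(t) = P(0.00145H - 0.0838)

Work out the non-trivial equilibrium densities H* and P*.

H* ≈ 57.8, P* ≈ 50.2

Set dP/dt = 0 with P > 0: 0.00145H - 0.0838 = 0, so H* = 0.0838/0.00145 = 57.8.
Set dH/dt = 0 with H > 0: 1.03 - 0.0205P = 0, so P* = 1.03/0.0205 = 50.2.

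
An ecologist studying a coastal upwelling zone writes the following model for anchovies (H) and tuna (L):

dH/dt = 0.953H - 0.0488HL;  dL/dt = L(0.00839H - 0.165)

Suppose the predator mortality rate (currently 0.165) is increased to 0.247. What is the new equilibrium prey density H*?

At the interior fixed point, setting dL/dt = 0 with L > 0 fixes H* = (predator death rate)/(HL coefficient) — independent of the other coefficients.
With the change, H* = 0.247/0.00839 = 29.4; it rises from 19.7.

H* ≈ 29.4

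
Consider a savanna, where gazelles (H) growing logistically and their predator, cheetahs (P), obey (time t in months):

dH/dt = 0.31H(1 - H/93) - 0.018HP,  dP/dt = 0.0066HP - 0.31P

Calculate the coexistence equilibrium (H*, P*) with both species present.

From dP/dt = 0 with P > 0: 0.0066H* = 0.31, so H* = 47.
Substitute into dH/dt = 0: 0.31(1 - 47/93) = 0.018P*.
The bracket is 0.495, giving P* = 0.153/0.018 = 8.52.

H* ≈ 47, P* ≈ 8.52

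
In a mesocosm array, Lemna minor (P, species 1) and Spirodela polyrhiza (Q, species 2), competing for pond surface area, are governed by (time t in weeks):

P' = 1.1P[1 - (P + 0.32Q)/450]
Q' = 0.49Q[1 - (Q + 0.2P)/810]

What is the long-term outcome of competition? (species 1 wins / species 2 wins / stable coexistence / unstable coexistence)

Compare the nullcline intercepts: K1/α12 = 450/0.32 = 1410 > K2 = 810; K2/α21 = 810/0.2 = 4050 > K1 = 450.
Since both inequalities hold, each species can invade when rare, so the interior equilibrium is stable.

stable coexistence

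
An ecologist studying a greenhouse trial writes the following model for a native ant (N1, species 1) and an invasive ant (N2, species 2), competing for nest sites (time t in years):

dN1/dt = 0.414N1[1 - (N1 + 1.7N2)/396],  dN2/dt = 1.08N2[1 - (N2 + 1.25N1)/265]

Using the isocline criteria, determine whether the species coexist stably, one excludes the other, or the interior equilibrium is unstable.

unstable coexistence (outcome depends on initial conditions)

Compare the nullcline intercepts: K1/α12 = 396/1.7 = 233 < K2 = 265; K2/α21 = 265/1.25 = 212 < K1 = 396.
Since both are reversed, neither can invade when rare; the interior point is a saddle.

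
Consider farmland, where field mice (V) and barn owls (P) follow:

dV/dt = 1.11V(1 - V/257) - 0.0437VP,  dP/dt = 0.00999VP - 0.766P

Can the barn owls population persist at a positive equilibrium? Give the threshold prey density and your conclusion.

The predator equation gives dP/dt > 0 only when V > 0.766/0.00999 = 76.7.
Without the predator, V → K = 257. Since 257 > 76.7, the predator can invade and persist.

Threshold V = 76.7; K > 76.7, so yes, the predator persists.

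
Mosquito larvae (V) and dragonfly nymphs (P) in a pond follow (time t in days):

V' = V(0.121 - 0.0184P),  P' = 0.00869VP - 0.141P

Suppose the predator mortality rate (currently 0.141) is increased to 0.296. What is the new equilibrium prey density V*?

V* ≈ 34.1

At the interior fixed point, setting dP/dt = 0 with P > 0 fixes V* = (predator death rate)/(VP coefficient) — independent of the other coefficients.
With the change, V* = 0.296/0.00869 = 34.1; it rises from 16.2.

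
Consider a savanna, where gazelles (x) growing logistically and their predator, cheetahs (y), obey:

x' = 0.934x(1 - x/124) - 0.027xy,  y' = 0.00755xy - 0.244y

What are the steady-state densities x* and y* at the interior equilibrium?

x* ≈ 32.3, y* ≈ 25.6

From dy/dt = 0 with y > 0: 0.00755x* = 0.244, so x* = 32.3.
Substitute into dx/dt = 0: 0.934(1 - 32.3/124) = 0.027y*.
The bracket is 0.739, giving y* = 0.691/0.027 = 25.6.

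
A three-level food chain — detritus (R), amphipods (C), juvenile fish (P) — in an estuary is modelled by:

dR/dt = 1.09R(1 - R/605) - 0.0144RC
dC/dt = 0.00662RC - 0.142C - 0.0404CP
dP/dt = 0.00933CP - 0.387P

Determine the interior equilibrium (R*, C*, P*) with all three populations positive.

R* ≈ 273, C* ≈ 41.5, P* ≈ 41.3

From dP/dt = 0: 0.00933C* = 0.387, so C* = 41.5.
From dR/dt = 0: 1.09(1 - R*/605) = 0.0144·41.5, giving R* = 605·(1 - 0.548) = 273.
From dC/dt = 0: 0.00662·273 - 0.142 = 0.0404P*, so P* = 1.67/0.0404 = 41.3.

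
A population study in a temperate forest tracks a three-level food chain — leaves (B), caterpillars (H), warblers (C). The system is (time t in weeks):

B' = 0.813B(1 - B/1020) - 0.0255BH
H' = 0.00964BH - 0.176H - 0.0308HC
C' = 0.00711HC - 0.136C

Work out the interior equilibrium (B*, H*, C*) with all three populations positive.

From dC/dt = 0: 0.00711H* = 0.136, so H* = 19.1.
From dB/dt = 0: 0.813(1 - B*/1020) = 0.0255·19.1, giving B* = 1020·(1 - 0.6) = 408.
From dH/dt = 0: 0.00964·408 - 0.176 = 0.0308C*, so C* = 3.76/0.0308 = 122.

B* ≈ 408, H* ≈ 19.1, C* ≈ 122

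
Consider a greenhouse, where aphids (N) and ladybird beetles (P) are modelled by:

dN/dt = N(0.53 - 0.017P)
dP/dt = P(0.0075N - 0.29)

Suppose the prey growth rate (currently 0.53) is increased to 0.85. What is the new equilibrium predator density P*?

P* ≈ 50

At the interior fixed point, setting dN/dt = 0 with N > 0 fixes P* = (prey growth rate)/(NP coefficient) — independent of the other coefficients.
With the change, P* = 0.85/0.017 = 50; it rises from 31.2.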